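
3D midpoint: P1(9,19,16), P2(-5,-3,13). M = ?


Mx = (9- 5)/2 = 2.0000
My = (19- 3)/2 = 8.0000
Mz = (16+13)/2 = 14.5000

M = (2.0000, 8.0000, 14.5000)


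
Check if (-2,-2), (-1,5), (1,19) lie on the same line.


-2*(5-19) - 1*(19+ 2) + 1*(-2-5)
= 28 - 21 - 7 = 0

Yes, collinear (determinant = 0)


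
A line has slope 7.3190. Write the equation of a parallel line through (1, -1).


Parallel lines have equal slopes.
m2 = 7.3190
b2 = -1 - 7.3190*1 = -8.3190

y = 7.3190x - 8.3190


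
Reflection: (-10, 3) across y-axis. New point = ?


Reflection rule for y-axis: (-x, y)
(-10, 3) -> (10, 3)

(10, 3)


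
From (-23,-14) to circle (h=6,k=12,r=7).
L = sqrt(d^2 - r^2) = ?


d = sqrt((-23-6)^2 + (-14-12)^2) = sqrt(841+676) = 38.9487
L = sqrt(1517.0000 - 49) = sqrt(1468.0000) = 38.3145

38.3145


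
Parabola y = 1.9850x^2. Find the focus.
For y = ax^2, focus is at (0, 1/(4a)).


a = 1.9850
4a = 7.9400
focus = (0, 1/7.9400) = (0, 0.1259)

Focus = (0, 0.1259)


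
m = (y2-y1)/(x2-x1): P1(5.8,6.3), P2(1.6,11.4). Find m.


dy = 11.4 - 6.3 = 5.1
dx = 1.6 - 5.8 = -4.2
m = 5.1/(-4.2) = -1.2143

m = -1.2143


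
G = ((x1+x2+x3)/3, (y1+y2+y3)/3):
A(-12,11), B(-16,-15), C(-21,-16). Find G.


Gx = (-12- 16- 21)/3 = -49/3 = -16.3333
Gy = (11- 15- 16)/3 = -20/3 = -6.6667

G = (-16.3333, -6.6667)


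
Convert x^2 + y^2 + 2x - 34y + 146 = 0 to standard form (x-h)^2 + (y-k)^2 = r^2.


h = -D/2 = -2/2 = -1
k = -E/2 = 34/2 = 17
r^2 = h^2 + k^2 - F = 1 + 289 - 146 = 144
r = 12

Center (-1, 17), radius = 12


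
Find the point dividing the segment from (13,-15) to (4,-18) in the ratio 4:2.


Px = (4*4 + 2*13)/6 = 42/6 = 7.0000
Py = (4*(-18) + 2*(-15))/6 = -102/6 = -17.0000

P = (7.0000, -17.0000)


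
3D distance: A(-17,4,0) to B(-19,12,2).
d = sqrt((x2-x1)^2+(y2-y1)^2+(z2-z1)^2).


dx=-2, dy=8, dz=2
d = sqrt(4+64+4) = sqrt(72) = 8.4853

8.4853


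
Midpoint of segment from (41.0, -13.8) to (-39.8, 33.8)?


Mx = (41.0 - 39.8)/2 = 1.2/2 = 0.6000
My = (-13.8 + 33.8)/2 = 20/2 = 10.0000

(0.6000, 10.0000)


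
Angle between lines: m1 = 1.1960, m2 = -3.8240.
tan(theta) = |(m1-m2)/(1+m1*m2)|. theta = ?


m1-m2 = 5.02
1+m1*m2 = -3.573504
tan(theta) = |5.02/(-3.573504)| = 1.404784
theta = arctan(|5.02/(-3.573504)|) = 54.5547 degrees (acute angle)

54.5547 degrees


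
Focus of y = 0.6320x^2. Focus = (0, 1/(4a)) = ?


a = 0.6320
4a = 2.5280
focus = (0, 1/2.5280) = (0, 0.3956)

Focus = (0, 0.3956)


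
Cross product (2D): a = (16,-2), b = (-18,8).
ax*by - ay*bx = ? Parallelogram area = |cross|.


cross = 16*8 + 2*(-18) = 128 - 36 = 92
Parallelogram area = |92| = 92

cross = 92, parallelogram area = 92


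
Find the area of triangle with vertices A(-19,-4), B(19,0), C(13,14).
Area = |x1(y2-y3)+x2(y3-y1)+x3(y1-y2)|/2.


-19*(0-14) = 266
19*(14+ 4) = 342
13*(-4-0) = -52
sum = 556
Area = |556|/2 = 278.0000

278.0000 sq units


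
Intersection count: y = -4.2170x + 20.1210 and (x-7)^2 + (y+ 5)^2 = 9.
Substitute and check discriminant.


Substitute y = -4.2170x + 20.1210: (x-7)^2 + (-4.2170x+20.1210+ 5)^2 = 9
Expand to Ax^2 + Bx + C = 0, where b-k = 25.121
A = 1+m^2 = 18.783089
B = 2(m(b-k) - h) = 2(-4.2170*25.121 - 7) = -225.870514
C = h^2 + (b-k)^2 - r^2 = 49 + 631.064641 - 9 = 671.064641
disc = B^2-4AC = 51017.4891 - 50418.6675 = 598.8216
disc > 0

2 intersection points


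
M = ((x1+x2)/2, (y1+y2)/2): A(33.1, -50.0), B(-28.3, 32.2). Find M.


Mx = (33.1 - 28.3)/2 = 4.8/2 = 2.4000
My = (-50.0 + 32.2)/2 = -17.8/2 = -8.9000

(2.4000, -8.9000)


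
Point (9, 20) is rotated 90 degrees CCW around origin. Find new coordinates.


cos(90) = 0, sin(90) = 1
x' = 9*0 - 20*1 = -20
y' = 9*1 + 20*0 = 9

(-20, 9)


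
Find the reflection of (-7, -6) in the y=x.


Reflection rule for y=x: (y, x)
(-7, -6) -> (-6, -7)

(-6, -7)


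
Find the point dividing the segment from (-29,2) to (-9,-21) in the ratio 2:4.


Px = (2*(-9) + 4*(-29))/6 = -134/6 = -22.3333
Py = (2*(-21) + 4*2)/6 = -34/6 = -5.6667

P = (-22.3333, -5.6667)


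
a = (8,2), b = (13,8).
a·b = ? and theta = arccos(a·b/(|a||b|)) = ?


a·b = 8*13 + 2*8 = 104 + 16 = 120
|a| = sqrt(64+4) = 8.2462
|b| = sqrt(169+64) = 15.2643
cos(theta) = 120/(sqrt(68)*sqrt(233)) = 120/sqrt(15844) = 0.953342
theta = arccos(120/sqrt(15844)) = 17.5713 degrees

a·b = 120, theta = 17.5713 deg


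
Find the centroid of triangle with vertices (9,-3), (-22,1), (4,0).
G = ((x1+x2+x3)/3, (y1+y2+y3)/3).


Gx = (9- 22+4)/3 = -9/3 = -3.0000
Gy = (-3+1+0)/3 = -2/3 = -0.6667

G = (-3.0000, -0.6667)


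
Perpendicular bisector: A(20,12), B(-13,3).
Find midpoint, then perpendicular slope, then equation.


Midpoint = (3.5, 7.5)
Slope of AB = dy/dx = -9/(-33) = 0.2727
Perp slope = -dx/dy = -33/9 = -3.6667
b = My - (perp slope)*Mx = 7.5 + (-33*3.5)/(-9) = 7.5 + 12.8333 = 20.3333

y = -3.6667x + 20.3333


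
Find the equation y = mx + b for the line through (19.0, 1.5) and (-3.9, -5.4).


m = (-6.9)/(-22.9) = 0.3013
b = y1 - m*x1 = 1.5 - (-6.9*19.0)/(-22.9) = 1.5 - 5.7249 = -4.2249

y = 0.3013x - 4.2249


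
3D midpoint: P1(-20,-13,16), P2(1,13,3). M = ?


Mx = (-20+1)/2 = -9.5000
My = (-13+13)/2 = 0
Mz = (16+3)/2 = 9.5000

M = (-9.5000, 0, 9.5000)


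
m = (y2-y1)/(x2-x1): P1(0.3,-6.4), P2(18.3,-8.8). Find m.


dy = -8.8 + 6.4 = -2.4
dx = 18.3 - 0.3 = 18.0
m = -2.4/18.0 = -0.1333

m = -0.1333


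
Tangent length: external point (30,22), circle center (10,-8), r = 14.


d = sqrt((30-10)^2 + (22+ 8)^2) = sqrt(400+900) = 36.0555
L = sqrt(1300.0000 - 196) = sqrt(1104.0000) = 33.2265

33.2265


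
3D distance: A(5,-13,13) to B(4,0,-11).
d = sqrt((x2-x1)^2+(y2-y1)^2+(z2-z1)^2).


dx=-1, dy=13, dz=-24
d = sqrt(1+169+576) = sqrt(746) = 27.3130

27.3130


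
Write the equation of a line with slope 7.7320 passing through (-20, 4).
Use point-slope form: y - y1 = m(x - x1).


y - 4 = 7.7320(x + 20)
y = 7.7320x + 4 - 7.7320*(-20)
y = 7.7320x + 158.6400

y = 7.7320x + 158.6400


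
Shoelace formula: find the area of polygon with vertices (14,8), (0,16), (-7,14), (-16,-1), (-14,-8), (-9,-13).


sum(xi*y_{i+1}) = 14*16 + 0*14 - 7*(-1) - 16*(-8) - 14*(-13) - 9*8 = 469
sum(yi*x_{i+1}) = 8*0 + 16*(-7) + 14*(-16) - 1*(-14) - 8*(-9) - 13*14 = -432
Area = |469 + 432|/2 = 901/2 = 450.5000

450.5000 sq units


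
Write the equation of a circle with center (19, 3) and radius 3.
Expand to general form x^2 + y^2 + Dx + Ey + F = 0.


(x-19)^2 + (y-3)^2 = 3^2
D = -2h = -38, E = -2k = -6
F = h^2+k^2-r^2 = 361+9-9 = 361

x^2 + y^2 - 38x - 6y + 361 = 0


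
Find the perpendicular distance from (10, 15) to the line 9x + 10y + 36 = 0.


|9*10 + 10*15 + 36| = |276| = 276
sqrt(81 + 100) = sqrt(181) = 13.4536
d = 276/sqrt(181) = 20.5149

20.5149


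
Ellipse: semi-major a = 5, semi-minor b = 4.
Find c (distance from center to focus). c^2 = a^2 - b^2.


c^2 = 5^2 - 4^2 = 25 - 16 = 9
c = sqrt(9) = 3.0000

c = 3.0000


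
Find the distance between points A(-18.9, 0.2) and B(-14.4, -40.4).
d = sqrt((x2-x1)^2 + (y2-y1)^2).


dx = -14.4 + 18.9 = 4.5
dy = -40.4 - 0.2 = -40.6
d = sqrt(20.25 + 1648.36) = sqrt(1668.61) = 40.8486

40.8486


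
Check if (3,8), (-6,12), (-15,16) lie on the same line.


3*(12-16) - 6*(16-8) - 15*(8-12)
= -12 - 48 + 60 = 0

Yes, collinear (determinant = 0)


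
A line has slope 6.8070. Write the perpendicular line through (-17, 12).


Perpendicular slope = -1/m1 = -1/6.8070 = -0.1469
b2 = y0 - m2*x0 = 12 - 17/6.8070 = 12 - 2.4974 = 9.5026

y = -0.1469x + 9.5026


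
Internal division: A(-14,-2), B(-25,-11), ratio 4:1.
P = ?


Px = (4*(-25) + 1*(-14))/5 = -114/5 = -22.8000
Py = (4*(-11) + 1*(-2))/5 = -46/5 = -9.2000

P = (-22.8000, -9.2000)


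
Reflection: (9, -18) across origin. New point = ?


Reflection rule for origin: (-x, -y)
(9, -18) -> (-9, 18)

(-9, 18)


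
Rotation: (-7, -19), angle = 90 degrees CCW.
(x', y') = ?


cos(90) = 0, sin(90) = 1
x' = -7*0 + 19*1 = 19
y' = -7*1 - 19*0 = -7

(19, -7)


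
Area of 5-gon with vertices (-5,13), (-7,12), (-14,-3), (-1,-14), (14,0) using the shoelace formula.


sum(xi*y_{i+1}) = -5*12 - 7*(-3) - 14*(-14) - 1*0 + 14*13 = 339
sum(yi*x_{i+1}) = 13*(-7) + 12*(-14) - 3*(-1) - 14*14 + 0*(-5) = -452
Area = |339 + 452|/2 = 791/2 = 395.5000

395.5000 sq units


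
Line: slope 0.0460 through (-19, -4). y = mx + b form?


y + 4 = 0.0460(x + 19)
y = 0.0460x - 4 - 0.0460*(-19)
y = 0.0460x - 3.1260

y = 0.0460x - 3.1260


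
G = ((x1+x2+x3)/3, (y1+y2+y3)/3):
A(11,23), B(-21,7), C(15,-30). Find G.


Gx = (11- 21+15)/3 = 5/3 = 1.6667
Gy = (23+7- 30)/3 = 0/3 = 0

G = (1.6667, 0)


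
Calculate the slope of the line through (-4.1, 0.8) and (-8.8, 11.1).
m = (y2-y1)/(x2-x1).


dy = 11.1 - 0.8 = 10.3
dx = -8.8 + 4.1 = -4.7
m = 10.3/(-4.7) = -2.1915

m = -2.1915


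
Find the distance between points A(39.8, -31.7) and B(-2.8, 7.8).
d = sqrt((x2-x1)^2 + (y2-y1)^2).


dx = -2.8 - 39.8 = -42.6
dy = 7.8 + 31.7 = 39.5
d = sqrt(1814.76 + 1560.25) = sqrt(3375.01) = 58.0948

58.0948


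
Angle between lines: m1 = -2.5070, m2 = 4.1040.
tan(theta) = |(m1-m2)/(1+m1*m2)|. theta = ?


m1-m2 = -6.611
1+m1*m2 = -9.288728
tan(theta) = |-6.611/(-9.288728)| = 0.711723
theta = arctan(|-6.611/(-9.288728)|) = 35.4403 degrees (acute angle)

35.4403 degrees


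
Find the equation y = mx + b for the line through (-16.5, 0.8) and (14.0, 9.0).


m = (8.2)/(30.5) = 0.2689
b = y1 - m*x1 = 0.8 - (8.2*(-16.5))/(30.5) = 0.8 + 4.4361 = 5.2361

y = 0.2689x + 5.2361


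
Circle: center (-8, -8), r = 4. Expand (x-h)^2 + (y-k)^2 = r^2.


(x+ 8)^2 + (y+ 8)^2 = 4^2
D = -2h = 16, E = -2k = 16
F = h^2+k^2-r^2 = 64+64-16 = 112

x^2 + y^2 + 16x + 16y + 112 = 0


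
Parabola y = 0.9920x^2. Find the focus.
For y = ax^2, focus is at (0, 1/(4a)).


a = 0.9920
4a = 3.9680
focus = (0, 1/3.9680) = (0, 0.2520)

Focus = (0, 0.2520)


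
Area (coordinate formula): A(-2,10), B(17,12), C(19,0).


-2*(12-0) = -24
17*(0-10) = -170
19*(10-12) = -38
sum = -232
Area = |-232|/2 = 116.0000

116.0000 sq units


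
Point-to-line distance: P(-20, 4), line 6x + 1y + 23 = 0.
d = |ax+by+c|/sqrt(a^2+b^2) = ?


|6*(-20) + 1*4 + 23| = |-93| = 93
sqrt(36 + 1) = sqrt(37) = 6.0828
d = 93/sqrt(37) = 15.2891

15.2891


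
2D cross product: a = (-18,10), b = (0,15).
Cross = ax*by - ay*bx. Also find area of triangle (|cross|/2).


cross = -18*15 - 10*0 = -270 - 0 = -270
Triangle area = |-270|/2 = 270/2 = 135.0000

cross = -270, triangle area = 135.0000


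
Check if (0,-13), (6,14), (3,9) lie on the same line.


0*(14-9) + 6*(9+ 13) + 3*(-13-14)
= 0 + 132 - 81 = 51

No, not collinear (determinant = 51)


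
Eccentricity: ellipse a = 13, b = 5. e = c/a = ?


c = sqrt(169-25) = sqrt(144) = 12.0000
e = c/a = 12/13 = 0.9231

e = 0.9231


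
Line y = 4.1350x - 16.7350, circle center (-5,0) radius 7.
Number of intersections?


Substitute y = 4.1350x - 16.7350: (x+ 5)^2 + (4.1350x- 16.7350-0)^2 = 49
Expand to Ax^2 + Bx + C = 0, where b-k = -16.735
A = 1+m^2 = 18.098225
B = 2(m(b-k) - h) = 2(4.1350*(-16.735) + 5) = -128.39845
C = h^2 + (b-k)^2 - r^2 = 25 + 280.060225 - 49 = 256.060225
disc = B^2-4AC = 16486.1620 - 18536.9423 = -2050.7803
disc < 0

0 intersection points


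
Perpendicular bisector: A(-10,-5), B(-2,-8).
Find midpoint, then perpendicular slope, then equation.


Midpoint = (-6, -6.5)
Slope of AB = dy/dx = -3/8 = -0.3750
Perp slope = -dx/dy = 8/3 = 2.6667
b = My - (perp slope)*Mx = -6.5 + (8*(-6))/(-3) = -6.5 + 16.0000 = 9.5000

y = 2.6667x + 9.5000


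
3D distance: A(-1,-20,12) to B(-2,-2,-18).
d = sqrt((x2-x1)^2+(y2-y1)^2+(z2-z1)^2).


dx=-1, dy=18, dz=-30
d = sqrt(1+324+900) = sqrt(1225) = 35.0000

35.0000


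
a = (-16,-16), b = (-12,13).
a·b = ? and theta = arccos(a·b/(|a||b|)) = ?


a·b = -16*(-12) - 16*13 = 192 - 208 = -16
|a| = sqrt(256+256) = 22.6274
|b| = sqrt(144+169) = 17.6918
cos(theta) = -16/(sqrt(512)*sqrt(313)) = -16/sqrt(160256) = -0.039968
theta = arccos(-16/sqrt(160256)) = 92.2906 degrees

a·b = -16, theta = 92.2906 deg


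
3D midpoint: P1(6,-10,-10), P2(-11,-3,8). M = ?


Mx = (6- 11)/2 = -2.5000
My = (-10- 3)/2 = -6.5000
Mz = (-10+8)/2 = -1.0000

M = (-2.5000, -6.5000, -1.0000)


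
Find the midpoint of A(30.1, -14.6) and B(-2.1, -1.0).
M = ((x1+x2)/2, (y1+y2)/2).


Mx = (30.1 - 2.1)/2 = 28.0/2 = 14.0000
My = (-14.6 - 1.0)/2 = -15.6/2 = -7.8000

(14.0000, -7.8000)


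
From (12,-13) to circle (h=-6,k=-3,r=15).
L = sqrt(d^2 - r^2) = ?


d = sqrt((12+ 6)^2 + (-13+ 3)^2) = sqrt(324+100) = 20.5913
L = sqrt(424.0000 - 225) = sqrt(199.0000) = 14.1067

14.1067


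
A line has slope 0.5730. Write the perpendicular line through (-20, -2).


Perpendicular slope = -1/m1 = -1/0.5730 = -1.7452
b2 = y0 - m2*x0 = -2 - 20/0.5730 = -2 - 34.9040 = -36.9040

y = -1.7452x - 36.9040


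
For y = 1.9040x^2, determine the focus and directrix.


a = 1.9040
1/(4a) = 0.1313
Focus = (0, 0.1313)
Directrix: y = -0.1313

Focus = (0, 0.1313), Directrix: y = -0.1313


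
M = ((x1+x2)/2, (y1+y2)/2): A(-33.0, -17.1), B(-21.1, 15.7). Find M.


Mx = (-33.0 - 21.1)/2 = -54.1/2 = -27.0500
My = (-17.1 + 15.7)/2 = -1.4/2 = -0.7000

(-27.0500, -0.7000)


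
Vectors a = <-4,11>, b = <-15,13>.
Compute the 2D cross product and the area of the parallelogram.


cross = -4*13 - 11*(-15) = -52 + 165 = 113
Parallelogram area = |113| = 113

cross = 113, parallelogram area = 113


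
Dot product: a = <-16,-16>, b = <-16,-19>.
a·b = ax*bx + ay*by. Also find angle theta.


a·b = -16*(-16) - 16*(-19) = 256 + 304 = 560
|a| = sqrt(256+256) = 22.6274
|b| = sqrt(256+361) = 24.8395
cos(theta) = 560/(sqrt(512)*sqrt(617)) = 560/sqrt(315904) = 0.996347
theta = arccos(560/sqrt(315904)) = 4.8991 degrees

a·b = 560, theta = 4.8991 deg


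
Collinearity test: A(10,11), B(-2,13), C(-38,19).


10*(13-19) - 2*(19-11) - 38*(11-13)
= -60 - 16 + 76 = 0

Yes, collinear (determinant = 0)


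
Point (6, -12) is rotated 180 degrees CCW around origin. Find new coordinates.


cos(180) = -1, sin(180) = 0
x' = 6*(-1) + 12*0 = -6
y' = 6*0 - 12*(-1) = 12

(-6, 12)


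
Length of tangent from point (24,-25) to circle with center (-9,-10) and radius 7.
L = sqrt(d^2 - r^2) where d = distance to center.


d = sqrt((24+ 9)^2 + (-25+ 10)^2) = sqrt(1089+225) = 36.2491
L = sqrt(1314.0000 - 49) = sqrt(1265.0000) = 35.5668

35.5668


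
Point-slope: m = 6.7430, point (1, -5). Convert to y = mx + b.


y + 5 = 6.7430(x - 1)
y = 6.7430x - 5 - 6.7430*1
y = 6.7430x - 11.7430

y = 6.7430x - 11.7430


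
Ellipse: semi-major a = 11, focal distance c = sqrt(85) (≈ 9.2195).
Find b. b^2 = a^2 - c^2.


b^2 = 11^2 - (sqrt(85))^2 = 121 - 85 = 36
b = sqrt(36) = 6

b = 6


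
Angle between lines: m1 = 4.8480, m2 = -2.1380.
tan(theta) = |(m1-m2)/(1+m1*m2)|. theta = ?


m1-m2 = 6.986
1+m1*m2 = -9.365024
tan(theta) = |6.986/(-9.365024)| = 0.745967
theta = arctan(|6.986/(-9.365024)|) = 36.7217 degrees (acute angle)

36.7217 degrees


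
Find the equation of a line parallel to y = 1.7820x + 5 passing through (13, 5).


Parallel lines have equal slopes.
m2 = 1.7820
b2 = 5 - 1.7820*13 = -18.1660

y = 1.7820x - 18.1660


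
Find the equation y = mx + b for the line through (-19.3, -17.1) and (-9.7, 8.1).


m = (25.2)/(9.6) = 2.6250
b = y1 - m*x1 = -17.1 - (25.2*(-19.3))/(9.6) = -17.1 + 50.6625 = 33.5625

y = 2.6250x + 33.5625


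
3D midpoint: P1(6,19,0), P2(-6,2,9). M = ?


Mx = (6- 6)/2 = 0
My = (19+2)/2 = 10.5000
Mz = (0+9)/2 = 4.5000

M = (0, 10.5000, 4.5000)


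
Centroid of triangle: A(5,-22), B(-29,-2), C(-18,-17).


Gx = (5- 29- 18)/3 = -42/3 = -14.0000
Gy = (-22- 2- 17)/3 = -41/3 = -13.6667

G = (-14.0000, -13.6667)


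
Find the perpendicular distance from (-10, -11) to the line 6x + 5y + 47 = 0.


|6*(-10) + 5*(-11) + 47| = |-68| = 68
sqrt(36 + 25) = sqrt(61) = 7.8102
d = 68/sqrt(61) = 8.7065

8.7065


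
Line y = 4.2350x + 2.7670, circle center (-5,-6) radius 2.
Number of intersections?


Substitute y = 4.2350x + 2.7670: (x+ 5)^2 + (4.2350x+2.7670+ 6)^2 = 4
Expand to Ax^2 + Bx + C = 0, where b-k = 8.767
A = 1+m^2 = 18.935225
B = 2(m(b-k) - h) = 2(4.2350*8.767 + 5) = 84.25649
C = h^2 + (b-k)^2 - r^2 = 25 + 76.860289 - 4 = 97.860289
disc = B^2-4AC = 7099.1561 - 7412.0264 = -312.8703
disc < 0

0 intersection points


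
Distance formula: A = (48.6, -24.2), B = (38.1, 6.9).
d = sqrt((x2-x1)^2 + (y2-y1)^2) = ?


dx = 38.1 - 48.6 = -10.5
dy = 6.9 + 24.2 = 31.1
d = sqrt(110.25 + 967.21) = sqrt(1077.46) = 32.8247

32.8247


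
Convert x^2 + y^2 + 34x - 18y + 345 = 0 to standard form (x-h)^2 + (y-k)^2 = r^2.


h = -D/2 = -34/2 = -17
k = -E/2 = 18/2 = 9
r^2 = h^2 + k^2 - F = 289 + 81 - 345 = 25
r = 5

Center (-17, 9), radius = 5


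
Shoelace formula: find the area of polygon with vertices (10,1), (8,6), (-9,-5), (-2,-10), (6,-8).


sum(xi*y_{i+1}) = 10*6 + 8*(-5) - 9*(-10) - 2*(-8) + 6*1 = 132
sum(yi*x_{i+1}) = 1*8 + 6*(-9) - 5*(-2) - 10*6 - 8*10 = -176
Area = |132 + 176|/2 = 308/2 = 154.0000

154.0000 sq units


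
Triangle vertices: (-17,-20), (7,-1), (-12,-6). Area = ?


-17*(-1+ 6) = -85
7*(-6+ 20) = 98
-12*(-20+ 1) = 228
sum = 241
Area = |241|/2 = 120.5000

120.5000 sq units


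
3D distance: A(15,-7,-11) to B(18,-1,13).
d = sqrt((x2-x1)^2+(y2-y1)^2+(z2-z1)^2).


dx=3, dy=6, dz=24
d = sqrt(9+36+576) = sqrt(621) = 24.9199

24.9199


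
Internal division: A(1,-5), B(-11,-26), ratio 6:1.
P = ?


Px = (6*(-11) + 1*1)/7 = -65/7 = -9.2857
Py = (6*(-26) + 1*(-5))/7 = -161/7 = -23.0000

P = (-9.2857, -23.0000)


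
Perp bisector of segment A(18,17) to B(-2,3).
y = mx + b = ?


Midpoint = (8, 10)
Slope of AB = dy/dx = -14/(-20) = 0.7000
Perp slope = -dx/dy = -20/14 = -1.4286
b = My - (perp slope)*Mx = 10 + (-20*8)/(-14) = 10 + 11.4286 = 21.4286

y = -1.4286x + 21.4286


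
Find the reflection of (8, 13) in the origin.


Reflection rule for origin: (-x, -y)
(8, 13) -> (-8, -13)

(-8, -13)


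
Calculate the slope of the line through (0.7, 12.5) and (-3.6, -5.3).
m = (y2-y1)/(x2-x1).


dy = -5.3 - 12.5 = -17.8
dx = -3.6 - 0.7 = -4.3
m = -17.8/(-4.3) = 4.1395

m = 4.1395


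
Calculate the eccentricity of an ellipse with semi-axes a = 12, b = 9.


c = sqrt(144-81) = sqrt(63) = 7.9373
e = c/a = sqrt(63)/12 = 0.6614

e = 0.6614


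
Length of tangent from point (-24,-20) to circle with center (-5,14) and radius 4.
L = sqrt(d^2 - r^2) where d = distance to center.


d = sqrt((-24+ 5)^2 + (-20-14)^2) = sqrt(361+1156) = 38.9487
L = sqrt(1517.0000 - 16) = sqrt(1501.0000) = 38.7427

38.7427


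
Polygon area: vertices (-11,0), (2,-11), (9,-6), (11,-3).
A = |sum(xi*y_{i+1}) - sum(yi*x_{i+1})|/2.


sum(xi*y_{i+1}) = -11*(-11) + 2*(-6) + 9*(-3) + 11*0 = 82
sum(yi*x_{i+1}) = 0*2 - 11*9 - 6*11 - 3*(-11) = -132
Area = |82 + 132|/2 = 214/2 = 107.0000

107.0000 sq units


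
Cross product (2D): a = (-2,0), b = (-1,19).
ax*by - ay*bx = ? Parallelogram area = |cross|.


cross = -2*19 - 0*(-1) = -38 - 0 = -38
Parallelogram area = |-38| = 38

cross = -38, parallelogram area = 38


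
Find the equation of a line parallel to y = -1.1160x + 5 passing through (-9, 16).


Parallel lines have equal slopes.
m2 = -1.1160
b2 = 16 + 1.1160*(-9) = 5.9560

y = -1.1160x + 5.9560


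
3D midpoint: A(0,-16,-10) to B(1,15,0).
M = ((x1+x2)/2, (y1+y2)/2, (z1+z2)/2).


Mx = (0+1)/2 = 0.5000
My = (-16+15)/2 = -0.5000
Mz = (-10+0)/2 = -5.0000

M = (0.5000, -0.5000, -5.0000)


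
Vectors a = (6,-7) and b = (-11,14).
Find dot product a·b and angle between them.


a·b = 6*(-11) - 7*14 = -66 - 98 = -164
|a| = sqrt(36+49) = 9.2195
|b| = sqrt(121+196) = 17.8045
cos(theta) = -164/(sqrt(85)*sqrt(317)) = -164/sqrt(26945) = -0.999090
theta = arccos(-164/sqrt(26945)) = 177.5559 degrees

a·b = -164, theta = 177.5559 deg


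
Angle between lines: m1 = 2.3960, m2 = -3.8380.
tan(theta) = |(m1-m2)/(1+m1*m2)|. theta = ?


m1-m2 = 6.234
1+m1*m2 = -8.195848
tan(theta) = |6.234/(-8.195848)| = 0.760629
theta = arctan(|6.234/(-8.195848)|) = 37.2577 degrees (acute angle)

37.2577 degrees


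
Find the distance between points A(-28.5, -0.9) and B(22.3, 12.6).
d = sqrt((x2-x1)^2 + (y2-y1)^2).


dx = 22.3 + 28.5 = 50.8
dy = 12.6 + 0.9 = 13.5
d = sqrt(2580.64 + 182.25) = sqrt(2762.89) = 52.5632

52.5632


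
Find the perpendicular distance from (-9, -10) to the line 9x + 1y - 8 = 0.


|9*(-9) + 1*(-10) - 8| = |-99| = 99
sqrt(81 + 1) = sqrt(82) = 9.0554
d = 99/sqrt(82) = 10.9327

10.9327


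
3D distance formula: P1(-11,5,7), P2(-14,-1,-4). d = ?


dx=-3, dy=-6, dz=-11
d = sqrt(9+36+121) = sqrt(166) = 12.8841

12.8841


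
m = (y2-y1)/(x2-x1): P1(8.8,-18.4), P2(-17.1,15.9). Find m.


dy = 15.9 + 18.4 = 34.3
dx = -17.1 - 8.8 = -25.9
m = 34.3/(-25.9) = -1.3243

m = -1.3243


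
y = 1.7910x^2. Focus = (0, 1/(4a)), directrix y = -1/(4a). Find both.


a = 1.7910
1/(4a) = 0.1396
Focus = (0, 0.1396)
Directrix: y = -0.1396

Focus = (0, 0.1396), Directrix: y = -0.1396


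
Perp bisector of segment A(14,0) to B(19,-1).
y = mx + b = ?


Midpoint = (16.5, -0.5)
Slope of AB = dy/dx = -1/5 = -0.2000
Perp slope = -dx/dy = 5/1 = 5.0000
b = My - (perp slope)*Mx = -0.5 + (5*16.5)/(-1) = -0.5 - 82.5000 = -83.0000

y = 5.0000x - 83.0000


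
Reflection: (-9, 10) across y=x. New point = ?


Reflection rule for y=x: (y, x)
(-9, 10) -> (10, -9)

(10, -9)


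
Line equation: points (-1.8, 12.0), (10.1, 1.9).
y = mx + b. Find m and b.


m = (-10.1)/(11.9) = -0.8487
b = y1 - m*x1 = 12.0 - (-10.1*(-1.8))/(11.9) = 12.0 - 1.5277 = 10.4723

y = -0.8487x + 10.4723


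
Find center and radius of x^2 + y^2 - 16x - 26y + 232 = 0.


h = -D/2 = 16/2 = 8
k = -E/2 = 26/2 = 13
r^2 = h^2 + k^2 - F = 64 + 169 - 232 = 1
r = 1

Center (8, 13), radius = 1


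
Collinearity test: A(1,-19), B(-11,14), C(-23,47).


1*(14-47) - 11*(47+ 19) - 23*(-19-14)
= -33 - 726 + 759 = 0

Yes, collinear (determinant = 0)


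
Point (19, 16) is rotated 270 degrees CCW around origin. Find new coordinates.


cos(270) = 0, sin(270) = -1
x' = 19*0 - 16*(-1) = 16
y' = 19*(-1) + 16*0 = -19

(16, -19)


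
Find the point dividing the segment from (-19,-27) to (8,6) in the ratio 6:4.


Px = (6*8 + 4*(-19))/10 = -28/10 = -2.8000
Py = (6*6 + 4*(-27))/10 = -72/10 = -7.2000

P = (-2.8000, -7.2000)


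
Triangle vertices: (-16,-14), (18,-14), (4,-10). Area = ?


-16*(-14+ 10) = 64
18*(-10+ 14) = 72
4*(-14+ 14) = 0
sum = 136
Area = |136|/2 = 68.0000

68.0000 sq units


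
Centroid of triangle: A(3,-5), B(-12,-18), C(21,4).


Gx = (3- 12+21)/3 = 12/3 = 4.0000
Gy = (-5- 18+4)/3 = -19/3 = -6.3333

G = (4.0000, -6.3333)


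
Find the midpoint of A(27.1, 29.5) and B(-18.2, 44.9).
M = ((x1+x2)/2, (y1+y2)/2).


Mx = (27.1 - 18.2)/2 = 8.9/2 = 4.4500
My = (29.5 + 44.9)/2 = 74.4/2 = 37.2000

(4.4500, 37.2000)


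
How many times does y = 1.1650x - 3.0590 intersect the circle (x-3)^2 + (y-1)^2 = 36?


Substitute y = 1.1650x - 3.0590: (x-3)^2 + (1.1650x- 3.0590-1)^2 = 36
Expand to Ax^2 + Bx + C = 0, where b-k = -4.059
A = 1+m^2 = 2.357225
B = 2(m(b-k) - h) = 2(1.1650*(-4.059) - 3) = -15.45747
C = h^2 + (b-k)^2 - r^2 = 9 + 16.475481 - 36 = -10.524519
disc = B^2-4AC = 238.9334 + 99.2346 = 338.1680
disc > 0

2 intersection points


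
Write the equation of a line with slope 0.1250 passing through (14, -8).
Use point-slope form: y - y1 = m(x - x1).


y + 8 = 0.1250(x - 14)
y = 0.1250x - 8 - 0.1250*14
y = 0.1250x - 9.7500

y = 0.1250x - 9.7500


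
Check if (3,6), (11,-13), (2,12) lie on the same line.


3*(-13-12) + 11*(12-6) + 2*(6+ 13)
= -75 + 66 + 38 = 29

No, not collinear (determinant = 29)


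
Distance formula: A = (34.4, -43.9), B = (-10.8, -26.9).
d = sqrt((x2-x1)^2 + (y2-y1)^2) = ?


dx = -10.8 - 34.4 = -45.2
dy = -26.9 + 43.9 = 17.0
d = sqrt(2043.04 + 289.0) = sqrt(2332.04) = 48.2912

48.2912


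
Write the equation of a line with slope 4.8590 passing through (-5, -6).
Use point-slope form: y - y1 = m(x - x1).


y + 6 = 4.8590(x + 5)
y = 4.8590x - 6 - 4.8590*(-5)
y = 4.8590x + 18.2950

y = 4.8590x + 18.2950


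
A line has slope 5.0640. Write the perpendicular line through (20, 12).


Perpendicular slope = -1/m1 = -1/5.0640 = -0.1975
b2 = y0 - m2*x0 = 12 + 20/5.0640 = 12 + 3.9494 = 15.9494

y = -0.1975x + 15.9494


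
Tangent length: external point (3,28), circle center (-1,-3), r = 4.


d = sqrt((3+ 1)^2 + (28+ 3)^2) = sqrt(16+961) = 31.2570
L = sqrt(977.0000 - 16) = sqrt(961.0000) = 31.0000

31.0000


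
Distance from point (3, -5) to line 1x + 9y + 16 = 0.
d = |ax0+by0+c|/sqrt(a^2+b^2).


|1*3 + 9*(-5) + 16| = |-26| = 26
sqrt(1 + 81) = sqrt(82) = 9.0554
d = 26/sqrt(82) = 2.8712

2.8712


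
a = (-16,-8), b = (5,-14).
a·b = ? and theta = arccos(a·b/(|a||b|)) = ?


a·b = -16*5 - 8*(-14) = -80 + 112 = 32
|a| = sqrt(256+64) = 17.8885
|b| = sqrt(25+196) = 14.8661
cos(theta) = 32/(sqrt(320)*sqrt(221)) = 32/sqrt(70720) = 0.120331
theta = arccos(32/sqrt(70720)) = 83.0888 degrees

a·b = 32, theta = 83.0888 deg


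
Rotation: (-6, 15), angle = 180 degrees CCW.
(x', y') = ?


cos(180) = -1, sin(180) = 0
x' = -6*(-1) - 15*0 = 6
y' = -6*0 + 15*(-1) = -15

(6, -15)


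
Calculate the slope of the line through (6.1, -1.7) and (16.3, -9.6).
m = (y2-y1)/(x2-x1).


dy = -9.6 + 1.7 = -7.9
dx = 16.3 - 6.1 = 10.2
m = -7.9/10.2 = -0.7745

m = -0.7745


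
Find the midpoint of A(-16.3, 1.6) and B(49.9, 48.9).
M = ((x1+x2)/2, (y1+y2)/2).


Mx = (-16.3 + 49.9)/2 = 33.6/2 = 16.8000
My = (1.6 + 48.9)/2 = 50.5/2 = 25.2500

(16.8000, 25.2500)


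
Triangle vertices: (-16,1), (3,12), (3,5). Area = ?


-16*(12-5) = -112
3*(5-1) = 12
3*(1-12) = -33
sum = -133
Area = |-133|/2 = 66.5000

66.5000 sq units


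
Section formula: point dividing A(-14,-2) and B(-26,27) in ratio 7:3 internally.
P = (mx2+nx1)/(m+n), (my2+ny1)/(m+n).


Px = (7*(-26) + 3*(-14))/10 = -224/10 = -22.4000
Py = (7*27 + 3*(-2))/10 = 183/10 = 18.3000

P = (-22.4000, 18.3000)


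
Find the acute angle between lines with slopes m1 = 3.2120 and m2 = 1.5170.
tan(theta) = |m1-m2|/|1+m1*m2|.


m1-m2 = 1.695
1+m1*m2 = 5.872604
tan(theta) = |1.695/5.872604| = 0.288628
theta = arctan(|1.695/5.872604|) = 16.0996 degrees (acute angle)

16.0996 degrees


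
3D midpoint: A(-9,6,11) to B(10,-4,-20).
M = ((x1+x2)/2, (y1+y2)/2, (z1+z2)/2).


Mx = (-9+10)/2 = 0.5000
My = (6- 4)/2 = 1.0000
Mz = (11- 20)/2 = -4.5000

M = (0.5000, 1.0000, -4.5000)


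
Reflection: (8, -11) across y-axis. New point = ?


Reflection rule for y-axis: (-x, y)
(8, -11) -> (-8, -11)

(-8, -11)


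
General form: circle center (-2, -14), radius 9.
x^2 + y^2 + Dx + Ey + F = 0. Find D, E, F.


(x+ 2)^2 + (y+ 14)^2 = 9^2
D = -2h = 4, E = -2k = 28
F = h^2+k^2-r^2 = 4+196-81 = 119

D = 4, E = 28, F = 119


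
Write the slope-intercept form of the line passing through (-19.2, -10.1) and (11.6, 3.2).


m = (13.3)/(30.8) = 0.4318
b = y1 - m*x1 = -10.1 - (13.3*(-19.2))/(30.8) = -10.1 + 8.2909 = -1.8091

y = 0.4318x - 1.8091


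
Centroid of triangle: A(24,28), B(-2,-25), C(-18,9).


Gx = (24- 2- 18)/3 = 4/3 = 1.3333
Gy = (28- 25+9)/3 = 12/3 = 4.0000

G = (1.3333, 4.0000)


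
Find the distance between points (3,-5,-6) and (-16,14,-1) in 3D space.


dx=-19, dy=19, dz=5
d = sqrt(361+361+25) = sqrt(747) = 27.3313

27.3313


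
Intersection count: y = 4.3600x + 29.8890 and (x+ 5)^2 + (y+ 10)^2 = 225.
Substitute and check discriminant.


Substitute y = 4.3600x + 29.8890: (x+ 5)^2 + (4.3600x+29.8890+ 10)^2 = 225
Expand to Ax^2 + Bx + C = 0, where b-k = 39.889
A = 1+m^2 = 20.0096
B = 2(m(b-k) - h) = 2(4.3600*39.889 + 5) = 357.83208
C = h^2 + (b-k)^2 - r^2 = 25 + 1591.132321 - 225 = 1391.132321
disc = B^2-4AC = 128043.7975 - 111344.0052 = 16699.7923
disc > 0

2 intersection points


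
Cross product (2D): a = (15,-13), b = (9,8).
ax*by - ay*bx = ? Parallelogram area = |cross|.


cross = 15*8 + 13*9 = 120 + 117 = 237
Parallelogram area = |237| = 237

cross = 237, parallelogram area = 237


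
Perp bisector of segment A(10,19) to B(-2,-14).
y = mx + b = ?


Midpoint = (4, 2.5)
Slope of AB = dy/dx = -33/(-12) = 2.7500
Perp slope = -dx/dy = -12/33 = -0.3636
b = My - (perp slope)*Mx = 2.5 + (-12*4)/(-33) = 2.5 + 1.4545 = 3.9545

y = -0.3636x + 3.9545


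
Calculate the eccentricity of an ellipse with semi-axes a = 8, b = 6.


c = sqrt(64-36) = sqrt(28) = 5.2915
e = c/a = sqrt(28)/8 = 0.6614

e = 0.6614


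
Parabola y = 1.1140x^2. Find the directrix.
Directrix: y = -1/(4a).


a = 1.1140
1/(4a) = 0.2244
directrix: y = -0.2244 = -0.2244

y = -0.2244


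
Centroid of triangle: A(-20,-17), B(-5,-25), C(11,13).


Gx = (-20- 5+11)/3 = -14/3 = -4.6667
Gy = (-17- 25+13)/3 = -29/3 = -9.6667

G = (-4.6667, -9.6667)


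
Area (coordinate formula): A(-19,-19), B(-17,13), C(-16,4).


-19*(13-4) = -171
-17*(4+ 19) = -391
-16*(-19-13) = 512
sum = -50
Area = |-50|/2 = 25.0000

25.0000 sq units


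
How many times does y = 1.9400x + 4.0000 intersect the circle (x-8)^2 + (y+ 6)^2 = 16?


Substitute y = 1.9400x + 4.0000: (x-8)^2 + (1.9400x+4.0000+ 6)^2 = 16
Expand to Ax^2 + Bx + C = 0, where b-k = 10
A = 1+m^2 = 4.7636
B = 2(m(b-k) - h) = 2(1.9400*10 - 8) = 22.8
C = h^2 + (b-k)^2 - r^2 = 64 + 100 - 16 = 148
disc = B^2-4AC = 519.8400 - 2820.0512 = -2300.2112
disc < 0

0 intersection points


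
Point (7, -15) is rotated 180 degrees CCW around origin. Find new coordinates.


cos(180) = -1, sin(180) = 0
x' = 7*(-1) + 15*0 = -7
y' = 7*0 - 15*(-1) = 15

(-7, 15)


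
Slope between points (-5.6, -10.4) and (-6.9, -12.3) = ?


dy = -12.3 + 10.4 = -1.9
dx = -6.9 + 5.6 = -1.3
m = -1.9/(-1.3) = 1.4615

m = 1.4615


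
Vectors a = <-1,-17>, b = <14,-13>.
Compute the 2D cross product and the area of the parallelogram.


cross = -1*(-13) + 17*14 = 13 + 238 = 251
Parallelogram area = |251| = 251

cross = 251, parallelogram area = 251


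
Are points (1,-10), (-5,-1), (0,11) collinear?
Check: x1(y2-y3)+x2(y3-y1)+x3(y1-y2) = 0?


1*(-1-11) - 5*(11+ 10) + 0*(-10+ 1)
= -12 - 105 + 0 = -117

No, not collinear (determinant = -117)


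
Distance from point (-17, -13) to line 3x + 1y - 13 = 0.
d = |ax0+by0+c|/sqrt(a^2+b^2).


|3*(-17) + 1*(-13) - 13| = |-77| = 77
sqrt(9 + 1) = sqrt(10) = 3.1623
d = 77/sqrt(10) = 24.3495

24.3495


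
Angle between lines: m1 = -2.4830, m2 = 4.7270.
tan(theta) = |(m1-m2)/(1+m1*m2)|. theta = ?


m1-m2 = -7.21
1+m1*m2 = -10.737141
tan(theta) = |-7.21/(-10.737141)| = 0.671501
theta = arctan(|-7.21/(-10.737141)|) = 33.8814 degrees (acute angle)

33.8814 degrees


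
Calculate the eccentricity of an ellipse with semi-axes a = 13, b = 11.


c = sqrt(169-121) = sqrt(48) = 6.9282
e = c/a = sqrt(48)/13 = 0.5329

e = 0.5329


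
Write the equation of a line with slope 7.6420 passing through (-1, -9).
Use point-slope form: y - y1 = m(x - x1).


y + 9 = 7.6420(x + 1)
y = 7.6420x - 9 - 7.6420*(-1)
y = 7.6420x - 1.3580

y = 7.6420x - 1.3580


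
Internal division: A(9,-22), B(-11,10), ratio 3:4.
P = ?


Px = (3*(-11) + 4*9)/7 = 3/7 = 0.4286
Py = (3*10 + 4*(-22))/7 = -58/7 = -8.2857

P = (0.4286, -8.2857)


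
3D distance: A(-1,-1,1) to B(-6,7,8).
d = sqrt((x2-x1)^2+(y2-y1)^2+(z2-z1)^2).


dx=-5, dy=8, dz=7
d = sqrt(25+64+49) = sqrt(138) = 11.7473

11.7473


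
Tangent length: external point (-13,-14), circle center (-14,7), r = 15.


d = sqrt((-13+ 14)^2 + (-14-7)^2) = sqrt(1+441) = 21.0238
L = sqrt(442.0000 - 225) = sqrt(217.0000) = 14.7309

14.7309


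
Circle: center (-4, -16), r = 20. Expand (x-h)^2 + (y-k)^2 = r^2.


(x+ 4)^2 + (y+ 16)^2 = 20^2
D = -2h = 8, E = -2k = 32
F = h^2+k^2-r^2 = 16+256-400 = -128

x^2 + y^2 + 8x + 32y - 128 = 0


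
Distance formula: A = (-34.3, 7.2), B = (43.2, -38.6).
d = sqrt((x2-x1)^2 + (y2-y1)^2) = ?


dx = 43.2 + 34.3 = 77.5
dy = -38.6 - 7.2 = -45.8
d = sqrt(6006.25 + 2097.64) = sqrt(8103.89) = 90.0216

90.0216


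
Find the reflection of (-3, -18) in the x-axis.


Reflection rule for x-axis: (x, -y)
(-3, -18) -> (-3, 18)

(-3, 18)


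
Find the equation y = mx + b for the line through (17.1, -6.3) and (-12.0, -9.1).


m = (-2.8)/(-29.1) = 0.0962
b = y1 - m*x1 = -6.3 - (-2.8*17.1)/(-29.1) = -6.3 - 1.6454 = -7.9454

y = 0.0962x - 7.9454


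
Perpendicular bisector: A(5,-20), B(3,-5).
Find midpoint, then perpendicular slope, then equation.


Midpoint = (4, -12.5)
Slope of AB = dy/dx = 15/(-2) = -7.5000
Perp slope = -dx/dy = 2/15 = 0.1333
b = My - (perp slope)*Mx = -12.5 + (-2*4)/15 = -12.5 - 0.5333 = -13.0333

y = 0.1333x - 13.0333


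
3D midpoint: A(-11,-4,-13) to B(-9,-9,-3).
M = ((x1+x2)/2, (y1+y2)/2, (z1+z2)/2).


Mx = (-11- 9)/2 = -10.0000
My = (-4- 9)/2 = -6.5000
Mz = (-13- 3)/2 = -8.0000

M = (-10.0000, -6.5000, -8.0000)


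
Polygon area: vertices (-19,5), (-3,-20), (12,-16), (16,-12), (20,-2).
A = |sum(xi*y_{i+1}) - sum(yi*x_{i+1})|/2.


sum(xi*y_{i+1}) = -19*(-20) - 3*(-16) + 12*(-12) + 16*(-2) + 20*5 = 352
sum(yi*x_{i+1}) = 5*(-3) - 20*12 - 16*16 - 12*20 - 2*(-19) = -713
Area = |352 + 713|/2 = 1065/2 = 532.5000

532.5000 sq units


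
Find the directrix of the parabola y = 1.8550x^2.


a = 1.8550
1/(4a) = 0.1348
directrix: y = -0.1348 = -0.1348

y = -0.1348


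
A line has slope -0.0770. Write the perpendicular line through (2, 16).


Perpendicular slope = -1/m1 = -1/(-0.0770) = 12.9870
b2 = y0 - m2*x0 = 16 + 2/(-0.0770) = 16 - 25.9740 = -9.9740

y = 12.9870x - 9.9740


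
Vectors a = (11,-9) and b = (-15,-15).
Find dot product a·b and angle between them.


a·b = 11*(-15) - 9*(-15) = -165 + 135 = -30
|a| = sqrt(121+81) = 14.2127
|b| = sqrt(225+225) = 21.2132
cos(theta) = -30/(sqrt(202)*sqrt(450)) = -30/sqrt(90900) = -0.099504
theta = arccos(-30/sqrt(90900)) = 95.7106 degrees

a·b = -30, theta = 95.7106 deg


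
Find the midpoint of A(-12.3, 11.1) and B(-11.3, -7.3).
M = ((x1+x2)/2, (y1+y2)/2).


Mx = (-12.3 - 11.3)/2 = -23.6/2 = -11.8000
My = (11.1 - 7.3)/2 = 3.8/2 = 1.9000

(-11.8000, 1.9000)


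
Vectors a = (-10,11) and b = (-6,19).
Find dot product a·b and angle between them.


a·b = -10*(-6) + 11*19 = 60 + 209 = 269
|a| = sqrt(100+121) = 14.8661
|b| = sqrt(36+361) = 19.9249
cos(theta) = 269/(sqrt(221)*sqrt(397)) = 269/sqrt(87737) = 0.908157
theta = arccos(269/sqrt(87737)) = 24.7481 degrees

a·b = 269, theta = 24.7481 deg


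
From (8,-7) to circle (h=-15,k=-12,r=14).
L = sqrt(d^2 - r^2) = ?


d = sqrt((8+ 15)^2 + (-7+ 12)^2) = sqrt(529+25) = 23.5372
L = sqrt(554.0000 - 196) = sqrt(358.0000) = 18.9209

18.9209


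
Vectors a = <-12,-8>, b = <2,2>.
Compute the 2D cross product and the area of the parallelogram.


cross = -12*2 + 8*2 = -24 + 16 = -8
Parallelogram area = |-8| = 8

cross = -8, parallelogram area = 8


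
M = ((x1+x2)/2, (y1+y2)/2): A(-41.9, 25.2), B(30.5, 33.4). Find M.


Mx = (-41.9 + 30.5)/2 = -11.4/2 = -5.7000
My = (25.2 + 33.4)/2 = 58.6/2 = 29.3000

(-5.7000, 29.3000)


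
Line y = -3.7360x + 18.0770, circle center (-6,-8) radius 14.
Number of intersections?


Substitute y = -3.7360x + 18.0770: (x+ 6)^2 + (-3.7360x+18.0770+ 8)^2 = 196
Expand to Ax^2 + Bx + C = 0, where b-k = 26.077
A = 1+m^2 = 14.957696
B = 2(m(b-k) - h) = 2(-3.7360*26.077 + 6) = -182.847344
C = h^2 + (b-k)^2 - r^2 = 36 + 680.009929 - 196 = 520.009929
disc = B^2-4AC = 33433.1512 - 31112.6017 = 2320.5495
disc > 0

2 intersection points


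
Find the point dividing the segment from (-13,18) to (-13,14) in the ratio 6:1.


Px = (6*(-13) + 1*(-13))/7 = -91/7 = -13.0000
Py = (6*14 + 1*18)/7 = 102/7 = 14.5714

P = (-13.0000, 14.5714)


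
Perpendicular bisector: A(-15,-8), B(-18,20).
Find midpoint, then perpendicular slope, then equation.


Midpoint = (-16.5, 6)
Slope of AB = dy/dx = 28/(-3) = -9.3333
Perp slope = -dx/dy = 3/28 = 0.1071
b = My - (perp slope)*Mx = 6 + (-3*(-16.5))/28 = 6 + 1.7679 = 7.7679

y = 0.1071x + 7.7679


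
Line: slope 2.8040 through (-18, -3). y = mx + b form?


y + 3 = 2.8040(x + 18)
y = 2.8040x - 3 - 2.8040*(-18)
y = 2.8040x + 47.4720

y = 2.8040x + 47.4720


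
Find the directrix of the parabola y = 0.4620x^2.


a = 0.4620
1/(4a) = 0.5411
directrix: y = -0.5411 = -0.5411

y = -0.5411


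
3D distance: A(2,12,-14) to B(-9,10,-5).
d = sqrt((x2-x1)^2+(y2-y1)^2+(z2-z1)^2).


dx=-11, dy=-2, dz=9
d = sqrt(121+4+81) = sqrt(206) = 14.3527

14.3527


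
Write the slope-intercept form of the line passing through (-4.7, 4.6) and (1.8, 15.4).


m = (10.8)/(6.5) = 1.6615
b = y1 - m*x1 = 4.6 - (10.8*(-4.7))/(6.5) = 4.6 + 7.8092 = 12.4092

y = 1.6615x + 12.4092


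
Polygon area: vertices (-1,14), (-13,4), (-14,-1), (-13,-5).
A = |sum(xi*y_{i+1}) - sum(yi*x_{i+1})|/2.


sum(xi*y_{i+1}) = -1*4 - 13*(-1) - 14*(-5) - 13*14 = -103
sum(yi*x_{i+1}) = 14*(-13) + 4*(-14) - 1*(-13) - 5*(-1) = -220
Area = |-103 + 220|/2 = 117/2 = 58.5000

58.5000 sq units


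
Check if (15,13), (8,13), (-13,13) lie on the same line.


15*(13-13) + 8*(13-13) - 13*(13-13)
= 0 + 0 + 0 = 0

Yes, collinear (determinant = 0)


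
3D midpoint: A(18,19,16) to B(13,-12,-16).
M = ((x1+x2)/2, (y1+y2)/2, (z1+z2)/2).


Mx = (18+13)/2 = 15.5000
My = (19- 12)/2 = 3.5000
Mz = (16- 16)/2 = 0

M = (15.5000, 3.5000, 0)


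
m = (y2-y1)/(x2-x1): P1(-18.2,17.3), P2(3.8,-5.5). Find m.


dy = -5.5 - 17.3 = -22.8
dx = 3.8 + 18.2 = 22.0
m = -22.8/22.0 = -1.0364

m = -1.0364


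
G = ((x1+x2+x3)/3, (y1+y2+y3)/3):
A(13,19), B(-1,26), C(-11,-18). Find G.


Gx = (13- 1- 11)/3 = 1/3 = 0.3333
Gy = (19+26- 18)/3 = 27/3 = 9.0000

G = (0.3333, 9.0000)


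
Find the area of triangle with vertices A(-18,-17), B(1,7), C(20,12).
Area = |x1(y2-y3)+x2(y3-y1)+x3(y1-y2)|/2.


-18*(7-12) = 90
1*(12+ 17) = 29
20*(-17-7) = -480
sum = -361
Area = |-361|/2 = 180.5000

180.5000 sq units


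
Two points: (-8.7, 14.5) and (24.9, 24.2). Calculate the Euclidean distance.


dx = 24.9 + 8.7 = 33.6
dy = 24.2 - 14.5 = 9.7
d = sqrt(1128.96 + 94.09) = sqrt(1223.05) = 34.9721

34.9721


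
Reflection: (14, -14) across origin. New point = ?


Reflection rule for origin: (-x, -y)
(14, -14) -> (-14, 14)

(-14, 14)


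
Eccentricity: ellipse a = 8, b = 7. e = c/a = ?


c = sqrt(64-49) = sqrt(15) = 3.8730
e = c/a = sqrt(15)/8 = 0.4841

e = 0.4841


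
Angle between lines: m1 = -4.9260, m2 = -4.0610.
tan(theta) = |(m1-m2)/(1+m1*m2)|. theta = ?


m1-m2 = -0.865
1+m1*m2 = 21.004486
tan(theta) = |-0.865/21.004486| = 0.041182
theta = arctan(|-0.865/21.004486|) = 2.3582 degrees (acute angle)

2.3582 degrees


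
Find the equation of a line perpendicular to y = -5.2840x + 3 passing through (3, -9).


Perpendicular slope = -1/m1 = -1/(-5.2840) = 0.1893
b2 = y0 - m2*x0 = -9 + 3/(-5.2840) = -9 - 0.5678 = -9.5678

y = 0.1893x - 9.5678


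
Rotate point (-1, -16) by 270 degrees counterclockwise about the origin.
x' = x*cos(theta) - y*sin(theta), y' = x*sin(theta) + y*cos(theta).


cos(270) = 0, sin(270) = -1
x' = -1*0 + 16*(-1) = -16
y' = -1*(-1) - 16*0 = 1

(-16, 1)


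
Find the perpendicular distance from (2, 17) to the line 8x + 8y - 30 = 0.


|8*2 + 8*17 - 30| = |122| = 122
sqrt(64 + 64) = sqrt(128) = 11.3137
d = 122/sqrt(128) = 10.7834

10.7834


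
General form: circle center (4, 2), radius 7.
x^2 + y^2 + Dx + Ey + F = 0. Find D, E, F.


(x-4)^2 + (y-2)^2 = 7^2
D = -2h = -8, E = -2k = -4
F = h^2+k^2-r^2 = 16+4-49 = -29

D = -8, E = -4, F = -29


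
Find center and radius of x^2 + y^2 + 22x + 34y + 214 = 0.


h = -D/2 = -22/2 = -11
k = -E/2 = -34/2 = -17
r^2 = h^2 + k^2 - F = 121 + 289 - 214 = 196
r = 14

Center (-11, -17), radius = 14
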